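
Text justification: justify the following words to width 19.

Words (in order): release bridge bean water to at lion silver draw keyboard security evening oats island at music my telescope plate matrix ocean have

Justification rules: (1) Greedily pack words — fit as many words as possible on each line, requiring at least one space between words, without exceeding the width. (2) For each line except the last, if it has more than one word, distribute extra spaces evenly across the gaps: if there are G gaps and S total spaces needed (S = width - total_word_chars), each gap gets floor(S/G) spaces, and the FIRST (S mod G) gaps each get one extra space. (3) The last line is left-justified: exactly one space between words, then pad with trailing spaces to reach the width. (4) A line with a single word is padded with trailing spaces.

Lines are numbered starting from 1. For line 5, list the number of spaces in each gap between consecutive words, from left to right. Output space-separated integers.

Answer: 1 1

Derivation:
Line 1: ['release', 'bridge', 'bean'] (min_width=19, slack=0)
Line 2: ['water', 'to', 'at', 'lion'] (min_width=16, slack=3)
Line 3: ['silver', 'draw'] (min_width=11, slack=8)
Line 4: ['keyboard', 'security'] (min_width=17, slack=2)
Line 5: ['evening', 'oats', 'island'] (min_width=19, slack=0)
Line 6: ['at', 'music', 'my'] (min_width=11, slack=8)
Line 7: ['telescope', 'plate'] (min_width=15, slack=4)
Line 8: ['matrix', 'ocean', 'have'] (min_width=17, slack=2)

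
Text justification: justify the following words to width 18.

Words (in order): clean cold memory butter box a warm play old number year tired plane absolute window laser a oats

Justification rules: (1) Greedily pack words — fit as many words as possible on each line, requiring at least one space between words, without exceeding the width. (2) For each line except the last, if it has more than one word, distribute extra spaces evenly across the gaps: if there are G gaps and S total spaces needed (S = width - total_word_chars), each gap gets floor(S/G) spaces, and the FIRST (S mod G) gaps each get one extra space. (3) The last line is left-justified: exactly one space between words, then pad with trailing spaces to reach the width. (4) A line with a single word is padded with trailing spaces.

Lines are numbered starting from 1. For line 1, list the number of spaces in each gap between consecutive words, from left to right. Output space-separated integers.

Answer: 2 1

Derivation:
Line 1: ['clean', 'cold', 'memory'] (min_width=17, slack=1)
Line 2: ['butter', 'box', 'a', 'warm'] (min_width=17, slack=1)
Line 3: ['play', 'old', 'number'] (min_width=15, slack=3)
Line 4: ['year', 'tired', 'plane'] (min_width=16, slack=2)
Line 5: ['absolute', 'window'] (min_width=15, slack=3)
Line 6: ['laser', 'a', 'oats'] (min_width=12, slack=6)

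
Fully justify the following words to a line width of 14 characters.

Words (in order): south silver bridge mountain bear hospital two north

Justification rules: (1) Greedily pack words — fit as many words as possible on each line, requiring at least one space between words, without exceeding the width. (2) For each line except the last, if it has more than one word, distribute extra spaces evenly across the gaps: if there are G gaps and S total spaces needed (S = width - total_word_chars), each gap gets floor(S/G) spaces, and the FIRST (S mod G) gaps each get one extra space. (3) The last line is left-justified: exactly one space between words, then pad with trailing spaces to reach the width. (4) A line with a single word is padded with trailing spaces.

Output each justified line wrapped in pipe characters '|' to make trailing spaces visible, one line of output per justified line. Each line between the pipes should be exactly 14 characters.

Line 1: ['south', 'silver'] (min_width=12, slack=2)
Line 2: ['bridge'] (min_width=6, slack=8)
Line 3: ['mountain', 'bear'] (min_width=13, slack=1)
Line 4: ['hospital', 'two'] (min_width=12, slack=2)
Line 5: ['north'] (min_width=5, slack=9)

Answer: |south   silver|
|bridge        |
|mountain  bear|
|hospital   two|
|north         |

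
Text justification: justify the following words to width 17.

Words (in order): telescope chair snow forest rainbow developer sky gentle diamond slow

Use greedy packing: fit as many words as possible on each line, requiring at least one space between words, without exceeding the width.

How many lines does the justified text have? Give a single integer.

Answer: 5

Derivation:
Line 1: ['telescope', 'chair'] (min_width=15, slack=2)
Line 2: ['snow', 'forest'] (min_width=11, slack=6)
Line 3: ['rainbow', 'developer'] (min_width=17, slack=0)
Line 4: ['sky', 'gentle'] (min_width=10, slack=7)
Line 5: ['diamond', 'slow'] (min_width=12, slack=5)
Total lines: 5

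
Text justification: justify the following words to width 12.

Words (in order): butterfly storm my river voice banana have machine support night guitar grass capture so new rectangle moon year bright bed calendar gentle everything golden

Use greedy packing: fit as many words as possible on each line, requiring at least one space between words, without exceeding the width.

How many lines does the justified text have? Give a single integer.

Line 1: ['butterfly'] (min_width=9, slack=3)
Line 2: ['storm', 'my'] (min_width=8, slack=4)
Line 3: ['river', 'voice'] (min_width=11, slack=1)
Line 4: ['banana', 'have'] (min_width=11, slack=1)
Line 5: ['machine'] (min_width=7, slack=5)
Line 6: ['support'] (min_width=7, slack=5)
Line 7: ['night', 'guitar'] (min_width=12, slack=0)
Line 8: ['grass'] (min_width=5, slack=7)
Line 9: ['capture', 'so'] (min_width=10, slack=2)
Line 10: ['new'] (min_width=3, slack=9)
Line 11: ['rectangle'] (min_width=9, slack=3)
Line 12: ['moon', 'year'] (min_width=9, slack=3)
Line 13: ['bright', 'bed'] (min_width=10, slack=2)
Line 14: ['calendar'] (min_width=8, slack=4)
Line 15: ['gentle'] (min_width=6, slack=6)
Line 16: ['everything'] (min_width=10, slack=2)
Line 17: ['golden'] (min_width=6, slack=6)
Total lines: 17

Answer: 17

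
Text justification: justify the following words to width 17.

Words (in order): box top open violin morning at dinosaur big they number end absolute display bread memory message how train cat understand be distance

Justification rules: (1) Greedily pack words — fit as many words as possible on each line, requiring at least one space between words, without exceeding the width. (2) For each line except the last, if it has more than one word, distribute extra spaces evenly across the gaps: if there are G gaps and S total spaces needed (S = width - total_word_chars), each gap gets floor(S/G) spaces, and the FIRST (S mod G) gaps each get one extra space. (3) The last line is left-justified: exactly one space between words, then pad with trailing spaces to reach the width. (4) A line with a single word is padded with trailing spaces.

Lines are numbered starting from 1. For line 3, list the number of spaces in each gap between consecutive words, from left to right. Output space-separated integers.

Answer: 1 1

Derivation:
Line 1: ['box', 'top', 'open'] (min_width=12, slack=5)
Line 2: ['violin', 'morning', 'at'] (min_width=17, slack=0)
Line 3: ['dinosaur', 'big', 'they'] (min_width=17, slack=0)
Line 4: ['number', 'end'] (min_width=10, slack=7)
Line 5: ['absolute', 'display'] (min_width=16, slack=1)
Line 6: ['bread', 'memory'] (min_width=12, slack=5)
Line 7: ['message', 'how', 'train'] (min_width=17, slack=0)
Line 8: ['cat', 'understand', 'be'] (min_width=17, slack=0)
Line 9: ['distance'] (min_width=8, slack=9)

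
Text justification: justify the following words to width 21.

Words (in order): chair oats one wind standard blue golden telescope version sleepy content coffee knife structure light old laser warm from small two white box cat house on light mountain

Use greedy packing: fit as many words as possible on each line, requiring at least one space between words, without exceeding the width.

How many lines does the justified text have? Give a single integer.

Line 1: ['chair', 'oats', 'one', 'wind'] (min_width=19, slack=2)
Line 2: ['standard', 'blue', 'golden'] (min_width=20, slack=1)
Line 3: ['telescope', 'version'] (min_width=17, slack=4)
Line 4: ['sleepy', 'content', 'coffee'] (min_width=21, slack=0)
Line 5: ['knife', 'structure', 'light'] (min_width=21, slack=0)
Line 6: ['old', 'laser', 'warm', 'from'] (min_width=19, slack=2)
Line 7: ['small', 'two', 'white', 'box'] (min_width=19, slack=2)
Line 8: ['cat', 'house', 'on', 'light'] (min_width=18, slack=3)
Line 9: ['mountain'] (min_width=8, slack=13)
Total lines: 9

Answer: 9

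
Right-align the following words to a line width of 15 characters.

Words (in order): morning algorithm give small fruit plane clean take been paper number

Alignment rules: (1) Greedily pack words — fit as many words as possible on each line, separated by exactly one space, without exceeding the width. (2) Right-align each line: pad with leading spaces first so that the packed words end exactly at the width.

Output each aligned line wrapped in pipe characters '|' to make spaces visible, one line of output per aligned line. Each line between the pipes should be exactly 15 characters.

Answer: |        morning|
| algorithm give|
|    small fruit|
|    plane clean|
|take been paper|
|         number|

Derivation:
Line 1: ['morning'] (min_width=7, slack=8)
Line 2: ['algorithm', 'give'] (min_width=14, slack=1)
Line 3: ['small', 'fruit'] (min_width=11, slack=4)
Line 4: ['plane', 'clean'] (min_width=11, slack=4)
Line 5: ['take', 'been', 'paper'] (min_width=15, slack=0)
Line 6: ['number'] (min_width=6, slack=9)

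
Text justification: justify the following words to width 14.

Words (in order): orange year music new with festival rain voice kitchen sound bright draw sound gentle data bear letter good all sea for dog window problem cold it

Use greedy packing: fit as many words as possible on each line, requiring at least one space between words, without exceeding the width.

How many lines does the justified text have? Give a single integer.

Answer: 12

Derivation:
Line 1: ['orange', 'year'] (min_width=11, slack=3)
Line 2: ['music', 'new', 'with'] (min_width=14, slack=0)
Line 3: ['festival', 'rain'] (min_width=13, slack=1)
Line 4: ['voice', 'kitchen'] (min_width=13, slack=1)
Line 5: ['sound', 'bright'] (min_width=12, slack=2)
Line 6: ['draw', 'sound'] (min_width=10, slack=4)
Line 7: ['gentle', 'data'] (min_width=11, slack=3)
Line 8: ['bear', 'letter'] (min_width=11, slack=3)
Line 9: ['good', 'all', 'sea'] (min_width=12, slack=2)
Line 10: ['for', 'dog', 'window'] (min_width=14, slack=0)
Line 11: ['problem', 'cold'] (min_width=12, slack=2)
Line 12: ['it'] (min_width=2, slack=12)
Total lines: 12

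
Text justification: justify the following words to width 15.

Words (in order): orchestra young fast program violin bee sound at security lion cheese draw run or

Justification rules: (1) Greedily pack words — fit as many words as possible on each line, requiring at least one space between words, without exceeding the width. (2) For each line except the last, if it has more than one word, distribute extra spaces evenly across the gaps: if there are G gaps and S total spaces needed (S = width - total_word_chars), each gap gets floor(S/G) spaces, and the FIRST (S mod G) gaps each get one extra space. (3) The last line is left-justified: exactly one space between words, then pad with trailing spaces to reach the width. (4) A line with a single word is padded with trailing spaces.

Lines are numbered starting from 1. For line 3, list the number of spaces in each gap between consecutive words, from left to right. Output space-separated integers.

Answer: 6

Derivation:
Line 1: ['orchestra', 'young'] (min_width=15, slack=0)
Line 2: ['fast', 'program'] (min_width=12, slack=3)
Line 3: ['violin', 'bee'] (min_width=10, slack=5)
Line 4: ['sound', 'at'] (min_width=8, slack=7)
Line 5: ['security', 'lion'] (min_width=13, slack=2)
Line 6: ['cheese', 'draw', 'run'] (min_width=15, slack=0)
Line 7: ['or'] (min_width=2, slack=13)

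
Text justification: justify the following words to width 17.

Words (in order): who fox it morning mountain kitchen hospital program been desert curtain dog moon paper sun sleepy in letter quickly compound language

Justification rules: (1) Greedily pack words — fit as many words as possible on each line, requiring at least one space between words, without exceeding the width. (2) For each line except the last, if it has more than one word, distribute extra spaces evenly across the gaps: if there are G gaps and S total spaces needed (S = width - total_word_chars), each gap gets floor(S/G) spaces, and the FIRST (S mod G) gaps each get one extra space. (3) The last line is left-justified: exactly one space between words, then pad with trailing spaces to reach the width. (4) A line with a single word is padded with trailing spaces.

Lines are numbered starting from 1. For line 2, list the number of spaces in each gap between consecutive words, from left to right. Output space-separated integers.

Line 1: ['who', 'fox', 'it'] (min_width=10, slack=7)
Line 2: ['morning', 'mountain'] (min_width=16, slack=1)
Line 3: ['kitchen', 'hospital'] (min_width=16, slack=1)
Line 4: ['program', 'been'] (min_width=12, slack=5)
Line 5: ['desert', 'curtain'] (min_width=14, slack=3)
Line 6: ['dog', 'moon', 'paper'] (min_width=14, slack=3)
Line 7: ['sun', 'sleepy', 'in'] (min_width=13, slack=4)
Line 8: ['letter', 'quickly'] (min_width=14, slack=3)
Line 9: ['compound', 'language'] (min_width=17, slack=0)

Answer: 2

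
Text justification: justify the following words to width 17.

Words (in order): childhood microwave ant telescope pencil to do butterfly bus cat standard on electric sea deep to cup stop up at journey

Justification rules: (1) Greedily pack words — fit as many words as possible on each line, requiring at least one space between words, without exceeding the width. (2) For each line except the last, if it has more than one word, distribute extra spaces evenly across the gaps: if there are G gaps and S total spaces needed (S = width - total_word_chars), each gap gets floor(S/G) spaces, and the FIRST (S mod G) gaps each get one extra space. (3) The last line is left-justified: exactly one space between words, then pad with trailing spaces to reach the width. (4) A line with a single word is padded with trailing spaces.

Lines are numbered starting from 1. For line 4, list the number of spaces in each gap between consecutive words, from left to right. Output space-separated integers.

Answer: 2 2

Derivation:
Line 1: ['childhood'] (min_width=9, slack=8)
Line 2: ['microwave', 'ant'] (min_width=13, slack=4)
Line 3: ['telescope', 'pencil'] (min_width=16, slack=1)
Line 4: ['to', 'do', 'butterfly'] (min_width=15, slack=2)
Line 5: ['bus', 'cat', 'standard'] (min_width=16, slack=1)
Line 6: ['on', 'electric', 'sea'] (min_width=15, slack=2)
Line 7: ['deep', 'to', 'cup', 'stop'] (min_width=16, slack=1)
Line 8: ['up', 'at', 'journey'] (min_width=13, slack=4)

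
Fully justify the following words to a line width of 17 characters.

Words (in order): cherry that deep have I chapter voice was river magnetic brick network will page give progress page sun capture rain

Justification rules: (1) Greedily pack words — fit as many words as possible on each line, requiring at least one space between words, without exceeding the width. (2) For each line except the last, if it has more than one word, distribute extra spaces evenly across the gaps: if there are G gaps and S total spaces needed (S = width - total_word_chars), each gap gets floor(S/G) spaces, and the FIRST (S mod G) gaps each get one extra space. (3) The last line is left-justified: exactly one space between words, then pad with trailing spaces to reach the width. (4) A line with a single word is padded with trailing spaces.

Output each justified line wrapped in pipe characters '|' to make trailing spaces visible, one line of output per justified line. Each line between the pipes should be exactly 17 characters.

Answer: |cherry  that deep|
|have   I  chapter|
|voice  was  river|
|magnetic    brick|
|network will page|
|give     progress|
|page  sun capture|
|rain             |

Derivation:
Line 1: ['cherry', 'that', 'deep'] (min_width=16, slack=1)
Line 2: ['have', 'I', 'chapter'] (min_width=14, slack=3)
Line 3: ['voice', 'was', 'river'] (min_width=15, slack=2)
Line 4: ['magnetic', 'brick'] (min_width=14, slack=3)
Line 5: ['network', 'will', 'page'] (min_width=17, slack=0)
Line 6: ['give', 'progress'] (min_width=13, slack=4)
Line 7: ['page', 'sun', 'capture'] (min_width=16, slack=1)
Line 8: ['rain'] (min_width=4, slack=13)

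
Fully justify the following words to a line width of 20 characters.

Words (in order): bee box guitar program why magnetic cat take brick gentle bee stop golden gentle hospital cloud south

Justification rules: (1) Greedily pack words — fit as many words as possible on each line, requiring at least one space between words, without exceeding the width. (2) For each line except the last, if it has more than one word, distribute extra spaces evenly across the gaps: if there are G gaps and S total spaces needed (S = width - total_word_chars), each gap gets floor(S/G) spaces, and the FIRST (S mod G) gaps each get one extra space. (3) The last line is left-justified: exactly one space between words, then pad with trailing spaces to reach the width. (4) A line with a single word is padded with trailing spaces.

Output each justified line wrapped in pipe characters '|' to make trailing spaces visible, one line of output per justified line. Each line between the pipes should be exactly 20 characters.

Answer: |bee    box    guitar|
|program why magnetic|
|cat    take    brick|
|gentle    bee   stop|
|golden        gentle|
|hospital cloud south|

Derivation:
Line 1: ['bee', 'box', 'guitar'] (min_width=14, slack=6)
Line 2: ['program', 'why', 'magnetic'] (min_width=20, slack=0)
Line 3: ['cat', 'take', 'brick'] (min_width=14, slack=6)
Line 4: ['gentle', 'bee', 'stop'] (min_width=15, slack=5)
Line 5: ['golden', 'gentle'] (min_width=13, slack=7)
Line 6: ['hospital', 'cloud', 'south'] (min_width=20, slack=0)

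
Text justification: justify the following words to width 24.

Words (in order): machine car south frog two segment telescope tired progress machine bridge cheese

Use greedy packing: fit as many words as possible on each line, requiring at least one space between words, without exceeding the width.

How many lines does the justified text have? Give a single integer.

Line 1: ['machine', 'car', 'south', 'frog'] (min_width=22, slack=2)
Line 2: ['two', 'segment', 'telescope'] (min_width=21, slack=3)
Line 3: ['tired', 'progress', 'machine'] (min_width=22, slack=2)
Line 4: ['bridge', 'cheese'] (min_width=13, slack=11)
Total lines: 4

Answer: 4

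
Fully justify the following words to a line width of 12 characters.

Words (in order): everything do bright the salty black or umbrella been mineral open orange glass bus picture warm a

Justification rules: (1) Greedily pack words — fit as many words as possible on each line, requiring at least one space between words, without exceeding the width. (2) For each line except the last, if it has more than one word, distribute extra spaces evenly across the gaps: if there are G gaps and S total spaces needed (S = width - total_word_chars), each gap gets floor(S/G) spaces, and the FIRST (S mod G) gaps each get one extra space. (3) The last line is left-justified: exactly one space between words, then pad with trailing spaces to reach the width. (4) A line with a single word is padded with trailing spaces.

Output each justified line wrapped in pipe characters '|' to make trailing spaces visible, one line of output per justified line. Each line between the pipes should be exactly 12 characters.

Answer: |everything  |
|do    bright|
|the    salty|
|black     or|
|umbrella    |
|been mineral|
|open  orange|
|glass    bus|
|picture warm|
|a           |

Derivation:
Line 1: ['everything'] (min_width=10, slack=2)
Line 2: ['do', 'bright'] (min_width=9, slack=3)
Line 3: ['the', 'salty'] (min_width=9, slack=3)
Line 4: ['black', 'or'] (min_width=8, slack=4)
Line 5: ['umbrella'] (min_width=8, slack=4)
Line 6: ['been', 'mineral'] (min_width=12, slack=0)
Line 7: ['open', 'orange'] (min_width=11, slack=1)
Line 8: ['glass', 'bus'] (min_width=9, slack=3)
Line 9: ['picture', 'warm'] (min_width=12, slack=0)
Line 10: ['a'] (min_width=1, slack=11)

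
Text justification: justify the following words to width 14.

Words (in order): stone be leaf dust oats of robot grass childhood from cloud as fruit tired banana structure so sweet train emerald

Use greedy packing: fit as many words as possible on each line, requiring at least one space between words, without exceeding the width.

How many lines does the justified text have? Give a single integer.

Line 1: ['stone', 'be', 'leaf'] (min_width=13, slack=1)
Line 2: ['dust', 'oats', 'of'] (min_width=12, slack=2)
Line 3: ['robot', 'grass'] (min_width=11, slack=3)
Line 4: ['childhood', 'from'] (min_width=14, slack=0)
Line 5: ['cloud', 'as', 'fruit'] (min_width=14, slack=0)
Line 6: ['tired', 'banana'] (min_width=12, slack=2)
Line 7: ['structure', 'so'] (min_width=12, slack=2)
Line 8: ['sweet', 'train'] (min_width=11, slack=3)
Line 9: ['emerald'] (min_width=7, slack=7)
Total lines: 9

Answer: 9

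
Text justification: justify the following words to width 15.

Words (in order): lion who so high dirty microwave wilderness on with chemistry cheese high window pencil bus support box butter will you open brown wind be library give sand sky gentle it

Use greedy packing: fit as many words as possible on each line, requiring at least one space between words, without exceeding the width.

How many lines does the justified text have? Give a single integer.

Line 1: ['lion', 'who', 'so'] (min_width=11, slack=4)
Line 2: ['high', 'dirty'] (min_width=10, slack=5)
Line 3: ['microwave'] (min_width=9, slack=6)
Line 4: ['wilderness', 'on'] (min_width=13, slack=2)
Line 5: ['with', 'chemistry'] (min_width=14, slack=1)
Line 6: ['cheese', 'high'] (min_width=11, slack=4)
Line 7: ['window', 'pencil'] (min_width=13, slack=2)
Line 8: ['bus', 'support', 'box'] (min_width=15, slack=0)
Line 9: ['butter', 'will', 'you'] (min_width=15, slack=0)
Line 10: ['open', 'brown', 'wind'] (min_width=15, slack=0)
Line 11: ['be', 'library', 'give'] (min_width=15, slack=0)
Line 12: ['sand', 'sky', 'gentle'] (min_width=15, slack=0)
Line 13: ['it'] (min_width=2, slack=13)
Total lines: 13

Answer: 13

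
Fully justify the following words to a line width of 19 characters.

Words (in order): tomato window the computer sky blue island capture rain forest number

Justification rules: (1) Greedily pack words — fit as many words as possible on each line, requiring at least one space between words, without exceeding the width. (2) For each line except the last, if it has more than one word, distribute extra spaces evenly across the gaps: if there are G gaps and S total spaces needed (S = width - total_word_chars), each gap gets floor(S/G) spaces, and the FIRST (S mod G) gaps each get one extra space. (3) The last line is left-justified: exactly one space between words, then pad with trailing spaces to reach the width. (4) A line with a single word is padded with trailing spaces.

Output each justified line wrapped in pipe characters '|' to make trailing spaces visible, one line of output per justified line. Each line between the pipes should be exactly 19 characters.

Line 1: ['tomato', 'window', 'the'] (min_width=17, slack=2)
Line 2: ['computer', 'sky', 'blue'] (min_width=17, slack=2)
Line 3: ['island', 'capture', 'rain'] (min_width=19, slack=0)
Line 4: ['forest', 'number'] (min_width=13, slack=6)

Answer: |tomato  window  the|
|computer  sky  blue|
|island capture rain|
|forest number      |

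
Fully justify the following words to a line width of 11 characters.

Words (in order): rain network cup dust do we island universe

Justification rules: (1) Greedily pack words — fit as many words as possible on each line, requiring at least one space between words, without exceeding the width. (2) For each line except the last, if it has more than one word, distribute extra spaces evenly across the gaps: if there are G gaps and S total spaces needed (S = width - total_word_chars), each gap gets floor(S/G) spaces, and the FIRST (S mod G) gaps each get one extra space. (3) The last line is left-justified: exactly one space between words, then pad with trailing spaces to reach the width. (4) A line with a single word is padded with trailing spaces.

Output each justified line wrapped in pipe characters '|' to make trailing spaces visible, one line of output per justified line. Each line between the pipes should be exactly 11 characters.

Answer: |rain       |
|network cup|
|dust  do we|
|island     |
|universe   |

Derivation:
Line 1: ['rain'] (min_width=4, slack=7)
Line 2: ['network', 'cup'] (min_width=11, slack=0)
Line 3: ['dust', 'do', 'we'] (min_width=10, slack=1)
Line 4: ['island'] (min_width=6, slack=5)
Line 5: ['universe'] (min_width=8, slack=3)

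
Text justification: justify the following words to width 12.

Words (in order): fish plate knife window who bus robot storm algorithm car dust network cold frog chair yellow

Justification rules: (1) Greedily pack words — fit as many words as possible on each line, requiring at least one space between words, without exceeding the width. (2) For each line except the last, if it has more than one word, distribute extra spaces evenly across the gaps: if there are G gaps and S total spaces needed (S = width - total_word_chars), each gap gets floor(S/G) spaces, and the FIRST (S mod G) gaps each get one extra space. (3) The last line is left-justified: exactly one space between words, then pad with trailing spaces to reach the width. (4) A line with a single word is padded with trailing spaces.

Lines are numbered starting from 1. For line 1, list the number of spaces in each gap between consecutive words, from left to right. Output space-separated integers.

Line 1: ['fish', 'plate'] (min_width=10, slack=2)
Line 2: ['knife', 'window'] (min_width=12, slack=0)
Line 3: ['who', 'bus'] (min_width=7, slack=5)
Line 4: ['robot', 'storm'] (min_width=11, slack=1)
Line 5: ['algorithm'] (min_width=9, slack=3)
Line 6: ['car', 'dust'] (min_width=8, slack=4)
Line 7: ['network', 'cold'] (min_width=12, slack=0)
Line 8: ['frog', 'chair'] (min_width=10, slack=2)
Line 9: ['yellow'] (min_width=6, slack=6)

Answer: 3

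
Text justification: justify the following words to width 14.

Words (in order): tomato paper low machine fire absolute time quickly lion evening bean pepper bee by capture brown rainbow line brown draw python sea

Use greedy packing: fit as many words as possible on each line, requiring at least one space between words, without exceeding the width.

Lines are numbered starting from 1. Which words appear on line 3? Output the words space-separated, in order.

Line 1: ['tomato', 'paper'] (min_width=12, slack=2)
Line 2: ['low', 'machine'] (min_width=11, slack=3)
Line 3: ['fire', 'absolute'] (min_width=13, slack=1)
Line 4: ['time', 'quickly'] (min_width=12, slack=2)
Line 5: ['lion', 'evening'] (min_width=12, slack=2)
Line 6: ['bean', 'pepper'] (min_width=11, slack=3)
Line 7: ['bee', 'by', 'capture'] (min_width=14, slack=0)
Line 8: ['brown', 'rainbow'] (min_width=13, slack=1)
Line 9: ['line', 'brown'] (min_width=10, slack=4)
Line 10: ['draw', 'python'] (min_width=11, slack=3)
Line 11: ['sea'] (min_width=3, slack=11)

Answer: fire absolute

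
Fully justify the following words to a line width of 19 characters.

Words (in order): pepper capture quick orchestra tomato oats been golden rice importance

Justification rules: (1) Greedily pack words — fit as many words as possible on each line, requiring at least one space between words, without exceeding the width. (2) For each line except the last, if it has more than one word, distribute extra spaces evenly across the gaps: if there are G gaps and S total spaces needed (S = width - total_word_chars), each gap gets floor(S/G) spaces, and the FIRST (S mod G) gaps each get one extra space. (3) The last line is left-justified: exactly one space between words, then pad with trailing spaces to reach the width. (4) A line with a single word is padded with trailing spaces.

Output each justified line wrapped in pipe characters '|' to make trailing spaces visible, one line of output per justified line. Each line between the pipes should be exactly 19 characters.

Answer: |pepper      capture|
|quick     orchestra|
|tomato   oats  been|
|golden         rice|
|importance         |

Derivation:
Line 1: ['pepper', 'capture'] (min_width=14, slack=5)
Line 2: ['quick', 'orchestra'] (min_width=15, slack=4)
Line 3: ['tomato', 'oats', 'been'] (min_width=16, slack=3)
Line 4: ['golden', 'rice'] (min_width=11, slack=8)
Line 5: ['importance'] (min_width=10, slack=9)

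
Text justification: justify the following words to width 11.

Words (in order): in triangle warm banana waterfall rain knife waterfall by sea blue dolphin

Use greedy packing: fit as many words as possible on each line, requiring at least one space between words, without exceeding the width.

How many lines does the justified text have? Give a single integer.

Line 1: ['in', 'triangle'] (min_width=11, slack=0)
Line 2: ['warm', 'banana'] (min_width=11, slack=0)
Line 3: ['waterfall'] (min_width=9, slack=2)
Line 4: ['rain', 'knife'] (min_width=10, slack=1)
Line 5: ['waterfall'] (min_width=9, slack=2)
Line 6: ['by', 'sea', 'blue'] (min_width=11, slack=0)
Line 7: ['dolphin'] (min_width=7, slack=4)
Total lines: 7

Answer: 7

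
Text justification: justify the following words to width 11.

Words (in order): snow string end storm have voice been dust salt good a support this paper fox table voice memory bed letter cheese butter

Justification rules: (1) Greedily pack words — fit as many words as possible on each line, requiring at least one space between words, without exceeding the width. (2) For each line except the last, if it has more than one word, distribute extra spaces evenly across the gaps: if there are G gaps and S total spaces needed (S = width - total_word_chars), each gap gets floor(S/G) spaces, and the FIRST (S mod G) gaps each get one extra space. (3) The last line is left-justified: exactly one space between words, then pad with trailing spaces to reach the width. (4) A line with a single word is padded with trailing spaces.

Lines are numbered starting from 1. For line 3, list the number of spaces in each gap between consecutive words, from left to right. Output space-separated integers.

Answer: 2

Derivation:
Line 1: ['snow', 'string'] (min_width=11, slack=0)
Line 2: ['end', 'storm'] (min_width=9, slack=2)
Line 3: ['have', 'voice'] (min_width=10, slack=1)
Line 4: ['been', 'dust'] (min_width=9, slack=2)
Line 5: ['salt', 'good', 'a'] (min_width=11, slack=0)
Line 6: ['support'] (min_width=7, slack=4)
Line 7: ['this', 'paper'] (min_width=10, slack=1)
Line 8: ['fox', 'table'] (min_width=9, slack=2)
Line 9: ['voice'] (min_width=5, slack=6)
Line 10: ['memory', 'bed'] (min_width=10, slack=1)
Line 11: ['letter'] (min_width=6, slack=5)
Line 12: ['cheese'] (min_width=6, slack=5)
Line 13: ['butter'] (min_width=6, slack=5)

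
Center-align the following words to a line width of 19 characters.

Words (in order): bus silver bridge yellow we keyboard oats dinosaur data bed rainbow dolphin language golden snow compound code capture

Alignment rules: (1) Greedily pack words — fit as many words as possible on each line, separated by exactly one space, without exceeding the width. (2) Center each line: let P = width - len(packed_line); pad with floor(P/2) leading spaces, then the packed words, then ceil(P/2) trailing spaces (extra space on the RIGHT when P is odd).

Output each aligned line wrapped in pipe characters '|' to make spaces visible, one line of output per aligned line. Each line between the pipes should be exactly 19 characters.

Line 1: ['bus', 'silver', 'bridge'] (min_width=17, slack=2)
Line 2: ['yellow', 'we', 'keyboard'] (min_width=18, slack=1)
Line 3: ['oats', 'dinosaur', 'data'] (min_width=18, slack=1)
Line 4: ['bed', 'rainbow', 'dolphin'] (min_width=19, slack=0)
Line 5: ['language', 'golden'] (min_width=15, slack=4)
Line 6: ['snow', 'compound', 'code'] (min_width=18, slack=1)
Line 7: ['capture'] (min_width=7, slack=12)

Answer: | bus silver bridge |
|yellow we keyboard |
|oats dinosaur data |
|bed rainbow dolphin|
|  language golden  |
|snow compound code |
|      capture      |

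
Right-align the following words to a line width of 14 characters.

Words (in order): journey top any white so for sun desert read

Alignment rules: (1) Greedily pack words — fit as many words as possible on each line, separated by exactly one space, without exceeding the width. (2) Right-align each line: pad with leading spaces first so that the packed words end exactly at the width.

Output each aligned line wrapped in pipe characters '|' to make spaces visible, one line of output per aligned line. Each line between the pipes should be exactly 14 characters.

Answer: |   journey top|
|  any white so|
|for sun desert|
|          read|

Derivation:
Line 1: ['journey', 'top'] (min_width=11, slack=3)
Line 2: ['any', 'white', 'so'] (min_width=12, slack=2)
Line 3: ['for', 'sun', 'desert'] (min_width=14, slack=0)
Line 4: ['read'] (min_width=4, slack=10)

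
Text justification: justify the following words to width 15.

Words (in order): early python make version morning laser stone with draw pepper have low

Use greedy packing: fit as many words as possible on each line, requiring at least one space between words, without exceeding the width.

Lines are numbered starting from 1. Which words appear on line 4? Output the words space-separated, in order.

Answer: stone with draw

Derivation:
Line 1: ['early', 'python'] (min_width=12, slack=3)
Line 2: ['make', 'version'] (min_width=12, slack=3)
Line 3: ['morning', 'laser'] (min_width=13, slack=2)
Line 4: ['stone', 'with', 'draw'] (min_width=15, slack=0)
Line 5: ['pepper', 'have', 'low'] (min_width=15, slack=0)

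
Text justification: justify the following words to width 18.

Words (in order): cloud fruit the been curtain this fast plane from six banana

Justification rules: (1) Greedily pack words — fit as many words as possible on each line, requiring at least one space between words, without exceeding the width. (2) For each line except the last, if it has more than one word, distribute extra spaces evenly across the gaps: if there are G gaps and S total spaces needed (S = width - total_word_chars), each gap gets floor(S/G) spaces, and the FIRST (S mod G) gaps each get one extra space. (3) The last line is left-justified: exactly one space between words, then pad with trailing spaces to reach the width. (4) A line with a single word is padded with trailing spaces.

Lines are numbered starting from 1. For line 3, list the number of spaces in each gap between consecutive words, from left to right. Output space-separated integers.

Line 1: ['cloud', 'fruit', 'the'] (min_width=15, slack=3)
Line 2: ['been', 'curtain', 'this'] (min_width=17, slack=1)
Line 3: ['fast', 'plane', 'from'] (min_width=15, slack=3)
Line 4: ['six', 'banana'] (min_width=10, slack=8)

Answer: 3 2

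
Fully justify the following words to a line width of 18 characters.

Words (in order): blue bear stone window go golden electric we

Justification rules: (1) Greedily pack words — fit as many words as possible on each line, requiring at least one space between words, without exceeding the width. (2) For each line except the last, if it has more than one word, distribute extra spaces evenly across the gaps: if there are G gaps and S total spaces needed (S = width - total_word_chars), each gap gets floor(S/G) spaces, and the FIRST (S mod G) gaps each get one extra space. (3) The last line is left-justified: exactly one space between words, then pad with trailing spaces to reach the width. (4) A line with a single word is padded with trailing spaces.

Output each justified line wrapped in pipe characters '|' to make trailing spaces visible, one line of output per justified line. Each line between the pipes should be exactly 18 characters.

Line 1: ['blue', 'bear', 'stone'] (min_width=15, slack=3)
Line 2: ['window', 'go', 'golden'] (min_width=16, slack=2)
Line 3: ['electric', 'we'] (min_width=11, slack=7)

Answer: |blue   bear  stone|
|window  go  golden|
|electric we       |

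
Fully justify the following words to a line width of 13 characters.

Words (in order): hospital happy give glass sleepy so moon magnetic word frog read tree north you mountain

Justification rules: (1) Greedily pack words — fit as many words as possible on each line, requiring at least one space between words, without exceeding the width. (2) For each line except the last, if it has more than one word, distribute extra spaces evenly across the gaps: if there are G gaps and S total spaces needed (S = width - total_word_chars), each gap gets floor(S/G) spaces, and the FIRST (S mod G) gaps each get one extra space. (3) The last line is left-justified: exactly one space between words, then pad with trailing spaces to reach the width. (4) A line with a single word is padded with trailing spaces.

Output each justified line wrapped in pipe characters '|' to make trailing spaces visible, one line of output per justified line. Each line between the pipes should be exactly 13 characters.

Line 1: ['hospital'] (min_width=8, slack=5)
Line 2: ['happy', 'give'] (min_width=10, slack=3)
Line 3: ['glass', 'sleepy'] (min_width=12, slack=1)
Line 4: ['so', 'moon'] (min_width=7, slack=6)
Line 5: ['magnetic', 'word'] (min_width=13, slack=0)
Line 6: ['frog', 'read'] (min_width=9, slack=4)
Line 7: ['tree', 'north'] (min_width=10, slack=3)
Line 8: ['you', 'mountain'] (min_width=12, slack=1)

Answer: |hospital     |
|happy    give|
|glass  sleepy|
|so       moon|
|magnetic word|
|frog     read|
|tree    north|
|you mountain |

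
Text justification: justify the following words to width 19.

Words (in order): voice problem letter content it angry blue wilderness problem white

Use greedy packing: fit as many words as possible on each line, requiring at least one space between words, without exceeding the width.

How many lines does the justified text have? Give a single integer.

Answer: 5

Derivation:
Line 1: ['voice', 'problem'] (min_width=13, slack=6)
Line 2: ['letter', 'content', 'it'] (min_width=17, slack=2)
Line 3: ['angry', 'blue'] (min_width=10, slack=9)
Line 4: ['wilderness', 'problem'] (min_width=18, slack=1)
Line 5: ['white'] (min_width=5, slack=14)
Total lines: 5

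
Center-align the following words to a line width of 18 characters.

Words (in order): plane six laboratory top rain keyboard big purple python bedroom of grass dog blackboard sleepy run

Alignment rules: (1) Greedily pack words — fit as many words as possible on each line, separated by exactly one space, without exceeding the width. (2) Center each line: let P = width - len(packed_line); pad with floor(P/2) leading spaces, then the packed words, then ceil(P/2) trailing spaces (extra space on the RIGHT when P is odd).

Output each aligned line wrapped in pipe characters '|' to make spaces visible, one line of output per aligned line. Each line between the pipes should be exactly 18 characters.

Line 1: ['plane', 'six'] (min_width=9, slack=9)
Line 2: ['laboratory', 'top'] (min_width=14, slack=4)
Line 3: ['rain', 'keyboard', 'big'] (min_width=17, slack=1)
Line 4: ['purple', 'python'] (min_width=13, slack=5)
Line 5: ['bedroom', 'of', 'grass'] (min_width=16, slack=2)
Line 6: ['dog', 'blackboard'] (min_width=14, slack=4)
Line 7: ['sleepy', 'run'] (min_width=10, slack=8)

Answer: |    plane six     |
|  laboratory top  |
|rain keyboard big |
|  purple python   |
| bedroom of grass |
|  dog blackboard  |
|    sleepy run    |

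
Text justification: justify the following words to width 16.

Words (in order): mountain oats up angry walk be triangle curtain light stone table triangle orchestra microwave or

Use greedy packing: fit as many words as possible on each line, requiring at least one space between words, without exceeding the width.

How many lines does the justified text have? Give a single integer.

Line 1: ['mountain', 'oats', 'up'] (min_width=16, slack=0)
Line 2: ['angry', 'walk', 'be'] (min_width=13, slack=3)
Line 3: ['triangle', 'curtain'] (min_width=16, slack=0)
Line 4: ['light', 'stone'] (min_width=11, slack=5)
Line 5: ['table', 'triangle'] (min_width=14, slack=2)
Line 6: ['orchestra'] (min_width=9, slack=7)
Line 7: ['microwave', 'or'] (min_width=12, slack=4)
Total lines: 7

Answer: 7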